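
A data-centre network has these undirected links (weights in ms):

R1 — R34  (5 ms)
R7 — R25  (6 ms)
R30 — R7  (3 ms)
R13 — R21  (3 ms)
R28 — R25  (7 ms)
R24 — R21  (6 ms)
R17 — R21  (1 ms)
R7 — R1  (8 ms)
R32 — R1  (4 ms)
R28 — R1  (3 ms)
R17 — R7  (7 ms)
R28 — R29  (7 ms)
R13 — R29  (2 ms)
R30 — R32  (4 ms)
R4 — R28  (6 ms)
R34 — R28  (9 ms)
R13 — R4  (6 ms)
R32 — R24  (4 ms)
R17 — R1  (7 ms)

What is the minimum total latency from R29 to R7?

13 ms

Candidate routes:
R29 - R13 - R21 - R17 - R7: 2+3+1+7 = 13
R29 - R28 - R25 - R7: 7+7+6 = 20
R29 - R28 - R1 - R7: 7+3+8 = 18
R29 - R28 - R1 - R32 - R30 - R7: 7+3+4+4+3 = 21
Cheapest is R29 - R13 - R21 - R17 - R7 at 13 ms.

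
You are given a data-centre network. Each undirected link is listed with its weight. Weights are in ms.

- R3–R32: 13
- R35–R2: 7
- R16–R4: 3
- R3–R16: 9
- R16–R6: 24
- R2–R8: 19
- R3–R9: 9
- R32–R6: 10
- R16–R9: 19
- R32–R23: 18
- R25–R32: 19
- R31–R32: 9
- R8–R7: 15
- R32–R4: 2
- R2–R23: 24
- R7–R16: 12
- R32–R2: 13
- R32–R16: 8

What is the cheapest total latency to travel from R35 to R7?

37 ms

Compare a few routes:
R35 - R2 - R8 - R7: 7+19+15 = 41
R35 - R2 - R32 - R4 - R16 - R7: 7+13+2+3+12 = 37
R35 - R2 - R32 - R3 - R16 - R7: 7+13+13+9+12 = 54
R35 - R2 - R32 - R16 - R7: 7+13+8+12 = 40
Cheapest is R35 - R2 - R32 - R4 - R16 - R7 at 37 ms.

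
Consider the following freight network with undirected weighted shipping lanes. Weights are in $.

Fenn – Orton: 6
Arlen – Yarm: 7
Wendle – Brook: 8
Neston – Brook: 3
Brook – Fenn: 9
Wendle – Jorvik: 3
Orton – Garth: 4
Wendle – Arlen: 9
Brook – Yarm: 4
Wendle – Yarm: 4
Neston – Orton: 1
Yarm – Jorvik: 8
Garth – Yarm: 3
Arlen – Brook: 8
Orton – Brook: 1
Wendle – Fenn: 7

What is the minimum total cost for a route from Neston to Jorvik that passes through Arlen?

$22

Shortest Neston→Arlen: Neston–Orton–Brook–Arlen = 10
Best Arlen to Jorvik: Arlen–Wendle–Jorvik costing 12
Total via Arlen: 10 + 12 = $22.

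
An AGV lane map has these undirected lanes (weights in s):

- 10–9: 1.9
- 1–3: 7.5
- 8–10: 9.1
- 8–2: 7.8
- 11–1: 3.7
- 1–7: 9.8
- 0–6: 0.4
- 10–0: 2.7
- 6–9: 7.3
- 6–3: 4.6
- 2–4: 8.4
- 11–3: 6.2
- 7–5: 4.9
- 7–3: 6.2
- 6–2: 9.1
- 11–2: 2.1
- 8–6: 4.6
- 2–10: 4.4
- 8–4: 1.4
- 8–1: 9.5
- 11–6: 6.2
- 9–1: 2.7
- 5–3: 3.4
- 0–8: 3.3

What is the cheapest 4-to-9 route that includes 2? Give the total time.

14.7 s

Best 4 to 2: 4 → 2 costing 8.4
Best 2 to 9: 2 → 10 → 9 costing 6.3
Total via 2: 8.4 + 6.3 = 14.7 s.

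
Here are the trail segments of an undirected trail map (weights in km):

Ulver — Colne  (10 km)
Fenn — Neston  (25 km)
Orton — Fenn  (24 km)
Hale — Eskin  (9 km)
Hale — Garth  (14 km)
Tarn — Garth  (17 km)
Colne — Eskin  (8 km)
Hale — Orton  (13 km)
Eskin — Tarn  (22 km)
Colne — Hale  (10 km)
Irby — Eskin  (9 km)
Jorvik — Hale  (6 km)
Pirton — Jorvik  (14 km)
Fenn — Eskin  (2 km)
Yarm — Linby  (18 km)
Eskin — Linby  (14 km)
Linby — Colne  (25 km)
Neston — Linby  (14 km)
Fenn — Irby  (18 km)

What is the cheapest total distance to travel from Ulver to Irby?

Running Dijkstra from Ulver:
Ulver: 0
Colne: 10  (via Ulver)
Eskin: 18  (via Colne)
Fenn: 20  (via Eskin)
Hale: 20  (via Colne)
Jorvik: 26  (via Hale)
Irby: 27  (via Eskin)
Shortest route: Ulver–Colne–Eskin–Irby = 27 km.

27 km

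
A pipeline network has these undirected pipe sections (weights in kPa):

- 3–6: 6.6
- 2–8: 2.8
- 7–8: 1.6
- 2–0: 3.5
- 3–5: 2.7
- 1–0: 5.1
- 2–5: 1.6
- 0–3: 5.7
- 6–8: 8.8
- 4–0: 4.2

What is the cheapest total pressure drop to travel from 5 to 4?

Enumerating some paths:
5–2–0–4: 1.6+3.5+4.2 = 9.3
5–3–0–4: 2.7+5.7+4.2 = 12.6
The minimum is 9.3 kPa via 5–2–0–4.

9.3 kPa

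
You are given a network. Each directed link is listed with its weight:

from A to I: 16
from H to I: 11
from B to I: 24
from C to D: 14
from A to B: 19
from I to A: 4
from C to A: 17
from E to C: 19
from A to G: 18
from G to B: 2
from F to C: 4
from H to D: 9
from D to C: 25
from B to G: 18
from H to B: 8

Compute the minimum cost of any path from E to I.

52

Running Dijkstra from E:
E: 0
C: 19  (via E)
D: 33  (via C)
A: 36  (via C)
I: 52  (via A)
Shortest route: E → C → A → I = 52.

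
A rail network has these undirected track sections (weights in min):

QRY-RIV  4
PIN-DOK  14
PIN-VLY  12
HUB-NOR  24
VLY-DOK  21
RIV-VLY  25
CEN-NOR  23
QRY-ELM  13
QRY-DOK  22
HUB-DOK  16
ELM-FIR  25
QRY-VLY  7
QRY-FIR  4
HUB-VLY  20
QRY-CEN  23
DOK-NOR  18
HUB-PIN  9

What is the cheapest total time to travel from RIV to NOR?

Settle nodes by increasing distance from RIV:
RIV: 0
QRY: 4  (via RIV)
FIR: 8  (via QRY)
VLY: 11  (via QRY)
ELM: 17  (via QRY)
PIN: 23  (via VLY)
DOK: 26  (via QRY)
CEN: 27  (via QRY)
HUB: 31  (via VLY)
NOR: 44  (via DOK)
Shortest route: RIV–QRY–DOK–NOR = 44 min.

44 min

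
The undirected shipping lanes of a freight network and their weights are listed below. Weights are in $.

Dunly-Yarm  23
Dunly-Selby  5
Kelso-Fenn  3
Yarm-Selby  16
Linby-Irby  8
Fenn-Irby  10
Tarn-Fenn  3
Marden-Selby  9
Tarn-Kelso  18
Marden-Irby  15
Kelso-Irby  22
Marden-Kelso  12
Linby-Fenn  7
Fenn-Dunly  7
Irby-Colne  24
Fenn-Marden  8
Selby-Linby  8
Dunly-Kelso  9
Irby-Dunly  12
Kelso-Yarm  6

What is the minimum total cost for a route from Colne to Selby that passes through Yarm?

$59

Shortest Colne→Yarm: Colne → Irby → Fenn → Kelso → Yarm = 43
Best Yarm to Selby: Yarm → Selby costing 16
Total via Yarm: 43 + 16 = $59.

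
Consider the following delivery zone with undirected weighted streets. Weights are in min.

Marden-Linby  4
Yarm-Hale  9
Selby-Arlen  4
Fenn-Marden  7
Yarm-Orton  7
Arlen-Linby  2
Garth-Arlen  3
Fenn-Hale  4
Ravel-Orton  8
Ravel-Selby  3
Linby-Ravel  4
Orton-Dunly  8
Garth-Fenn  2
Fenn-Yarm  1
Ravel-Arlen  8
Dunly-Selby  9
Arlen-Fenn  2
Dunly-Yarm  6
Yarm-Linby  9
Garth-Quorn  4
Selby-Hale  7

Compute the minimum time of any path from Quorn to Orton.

Candidate routes:
Quorn–Garth–Fenn–Yarm–Orton: 4+2+1+7 = 14
Quorn–Garth–Arlen–Linby–Ravel–Orton: 4+3+2+4+8 = 21
Quorn–Garth–Arlen–Fenn–Yarm–Orton: 4+3+2+1+7 = 17
Cheapest is Quorn–Garth–Fenn–Yarm–Orton at 14 min.

14 min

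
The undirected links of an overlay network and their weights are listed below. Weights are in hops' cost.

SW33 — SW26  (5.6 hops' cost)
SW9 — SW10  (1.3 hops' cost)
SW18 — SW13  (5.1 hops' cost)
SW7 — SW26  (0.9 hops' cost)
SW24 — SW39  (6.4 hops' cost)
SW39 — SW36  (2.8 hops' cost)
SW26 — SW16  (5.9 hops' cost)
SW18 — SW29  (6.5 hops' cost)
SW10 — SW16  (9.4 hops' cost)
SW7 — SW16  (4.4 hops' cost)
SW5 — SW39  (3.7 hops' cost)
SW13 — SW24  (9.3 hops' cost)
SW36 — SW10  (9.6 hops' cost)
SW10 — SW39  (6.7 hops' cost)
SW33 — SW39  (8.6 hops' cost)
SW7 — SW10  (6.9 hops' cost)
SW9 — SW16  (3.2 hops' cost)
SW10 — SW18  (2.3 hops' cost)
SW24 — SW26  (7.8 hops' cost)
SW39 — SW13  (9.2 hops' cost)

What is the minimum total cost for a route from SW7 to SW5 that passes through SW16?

19.3 hops' cost

Shortest SW7→SW16: SW7 → SW16 = 4.4
Shortest SW16→SW5: SW16 → SW9 → SW10 → SW39 → SW5 = 14.9
Total via SW16: 4.4 + 14.9 = 19.3 hops' cost.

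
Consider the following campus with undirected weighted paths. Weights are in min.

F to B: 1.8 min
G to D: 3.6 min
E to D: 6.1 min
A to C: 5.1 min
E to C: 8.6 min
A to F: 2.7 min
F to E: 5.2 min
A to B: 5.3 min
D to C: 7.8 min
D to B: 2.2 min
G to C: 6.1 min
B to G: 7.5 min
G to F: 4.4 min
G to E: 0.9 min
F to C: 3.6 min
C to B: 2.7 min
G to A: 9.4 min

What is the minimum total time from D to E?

4.5 min

Settle nodes by increasing distance from D:
D: 0
B: 2.2  (via D)
G: 3.6  (via D)
F: 4  (via B)
E: 4.5  (via G)
Shortest route: D–G–E = 4.5 min.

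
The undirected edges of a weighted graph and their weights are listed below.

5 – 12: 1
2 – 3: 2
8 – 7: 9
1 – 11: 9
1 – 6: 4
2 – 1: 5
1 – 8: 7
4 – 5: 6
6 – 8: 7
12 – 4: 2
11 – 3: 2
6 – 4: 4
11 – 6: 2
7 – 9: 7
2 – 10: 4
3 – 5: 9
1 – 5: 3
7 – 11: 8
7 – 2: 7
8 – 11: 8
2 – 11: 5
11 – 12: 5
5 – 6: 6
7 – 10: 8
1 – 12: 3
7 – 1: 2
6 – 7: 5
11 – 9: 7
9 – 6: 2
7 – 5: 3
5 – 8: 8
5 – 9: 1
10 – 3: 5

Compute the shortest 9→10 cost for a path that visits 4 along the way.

Best 9 to 4: 9 → 5 → 12 → 4 costing 4
Shortest 4→10: 4 → 6 → 11 → 3 → 10 = 13
Total via 4: 4 + 13 = 17.

17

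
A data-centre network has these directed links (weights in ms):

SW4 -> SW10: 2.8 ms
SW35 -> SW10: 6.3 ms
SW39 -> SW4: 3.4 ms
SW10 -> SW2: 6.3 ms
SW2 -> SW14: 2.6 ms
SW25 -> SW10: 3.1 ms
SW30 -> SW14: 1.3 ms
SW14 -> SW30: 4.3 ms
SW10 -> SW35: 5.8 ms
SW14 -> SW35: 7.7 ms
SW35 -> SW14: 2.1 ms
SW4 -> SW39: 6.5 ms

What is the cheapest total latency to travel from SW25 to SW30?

Settle nodes by increasing distance from SW25:
SW25: 0
SW10: 3.1  (via SW25)
SW35: 8.9  (via SW10)
SW2: 9.4  (via SW10)
SW14: 11  (via SW35)
SW30: 15.3  (via SW14)
Shortest route: SW25 → SW10 → SW35 → SW14 → SW30 = 15.3 ms.

15.3 ms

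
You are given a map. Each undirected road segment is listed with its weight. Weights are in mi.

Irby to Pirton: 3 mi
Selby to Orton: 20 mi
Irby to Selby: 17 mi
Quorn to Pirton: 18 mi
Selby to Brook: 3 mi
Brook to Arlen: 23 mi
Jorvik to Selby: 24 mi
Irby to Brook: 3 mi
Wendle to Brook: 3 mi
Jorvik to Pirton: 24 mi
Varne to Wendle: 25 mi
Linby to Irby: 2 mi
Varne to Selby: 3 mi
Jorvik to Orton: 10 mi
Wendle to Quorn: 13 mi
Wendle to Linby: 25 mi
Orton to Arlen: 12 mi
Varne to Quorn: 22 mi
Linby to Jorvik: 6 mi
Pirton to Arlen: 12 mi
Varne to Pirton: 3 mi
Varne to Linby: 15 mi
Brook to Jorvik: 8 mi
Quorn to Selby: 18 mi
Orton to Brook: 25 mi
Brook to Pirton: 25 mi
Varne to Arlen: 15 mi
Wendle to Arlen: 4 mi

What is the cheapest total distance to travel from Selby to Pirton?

Shortest distances from Selby:
Selby: 0
Brook: 3  (via Selby)
Varne: 3  (via Selby)
Irby: 6  (via Brook)
Wendle: 6  (via Brook)
Pirton: 6  (via Varne)
Shortest route: Selby → Varne → Pirton = 6 mi.

6 mi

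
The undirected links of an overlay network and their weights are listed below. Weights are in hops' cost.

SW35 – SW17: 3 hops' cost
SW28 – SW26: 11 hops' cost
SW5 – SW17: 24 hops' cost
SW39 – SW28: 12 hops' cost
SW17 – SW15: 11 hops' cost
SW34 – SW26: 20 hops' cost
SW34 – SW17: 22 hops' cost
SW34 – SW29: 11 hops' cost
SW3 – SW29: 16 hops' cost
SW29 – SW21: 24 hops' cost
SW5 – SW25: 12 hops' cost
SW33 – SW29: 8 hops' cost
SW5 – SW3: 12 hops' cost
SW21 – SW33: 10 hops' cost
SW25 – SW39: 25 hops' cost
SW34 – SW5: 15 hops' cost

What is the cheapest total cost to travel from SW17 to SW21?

Enumerating some paths:
SW17–SW34–SW29–SW21: 22+11+24 = 57
SW17–SW34–SW29–SW33–SW21: 22+11+8+10 = 51
Cheapest is SW17–SW34–SW29–SW33–SW21 at 51 hops' cost.

51 hops' cost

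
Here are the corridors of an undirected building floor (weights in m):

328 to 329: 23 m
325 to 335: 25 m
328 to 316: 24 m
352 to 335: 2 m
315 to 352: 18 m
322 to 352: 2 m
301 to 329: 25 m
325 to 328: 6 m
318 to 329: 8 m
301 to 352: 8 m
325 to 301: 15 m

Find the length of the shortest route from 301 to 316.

Running Dijkstra from 301:
301: 0
352: 8  (via 301)
335: 10  (via 352)
322: 10  (via 352)
325: 15  (via 301)
328: 21  (via 325)
329: 25  (via 301)
315: 26  (via 352)
318: 33  (via 329)
316: 45  (via 328)
Shortest route: 301–325–328–316 = 45 m.

45 m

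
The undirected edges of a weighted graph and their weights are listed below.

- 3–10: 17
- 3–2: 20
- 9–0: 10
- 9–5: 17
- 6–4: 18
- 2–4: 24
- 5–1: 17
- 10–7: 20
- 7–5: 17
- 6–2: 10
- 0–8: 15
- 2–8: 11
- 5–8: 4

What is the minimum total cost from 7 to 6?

42

Running Dijkstra from 7:
7: 0
5: 17  (via 7)
10: 20  (via 7)
8: 21  (via 5)
2: 32  (via 8)
1: 34  (via 5)
9: 34  (via 5)
0: 36  (via 8)
3: 37  (via 10)
6: 42  (via 2)
Shortest route: 7 → 5 → 8 → 2 → 6 = 42.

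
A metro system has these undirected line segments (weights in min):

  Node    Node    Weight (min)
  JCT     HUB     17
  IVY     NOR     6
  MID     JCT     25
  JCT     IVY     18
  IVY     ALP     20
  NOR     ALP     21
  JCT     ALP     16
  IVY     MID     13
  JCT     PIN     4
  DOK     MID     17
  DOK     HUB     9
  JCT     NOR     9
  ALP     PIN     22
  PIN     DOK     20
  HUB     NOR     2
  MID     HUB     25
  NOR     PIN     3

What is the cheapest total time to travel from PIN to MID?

Enumerating some paths:
PIN → JCT → MID: 4+25 = 29
PIN → NOR → IVY → MID: 3+6+13 = 22
PIN → NOR → HUB → MID: 3+2+25 = 30
Cheapest is PIN → NOR → IVY → MID at 22 min.

22 min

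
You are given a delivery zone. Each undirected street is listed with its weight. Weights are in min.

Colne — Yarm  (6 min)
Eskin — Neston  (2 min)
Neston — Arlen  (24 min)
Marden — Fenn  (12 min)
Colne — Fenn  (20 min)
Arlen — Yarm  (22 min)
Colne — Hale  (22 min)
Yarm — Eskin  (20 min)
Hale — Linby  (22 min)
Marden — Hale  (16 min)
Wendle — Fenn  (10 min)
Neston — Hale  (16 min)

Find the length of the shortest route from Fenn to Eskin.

Enumerating some paths:
Fenn - Colne - Hale - Neston - Eskin: 20+22+16+2 = 60
Fenn - Colne - Yarm - Eskin: 20+6+20 = 46
Fenn - Colne - Yarm - Arlen - Neston - Eskin: 20+6+22+24+2 = 74
The minimum is 46 min via Fenn - Colne - Yarm - Eskin.

46 min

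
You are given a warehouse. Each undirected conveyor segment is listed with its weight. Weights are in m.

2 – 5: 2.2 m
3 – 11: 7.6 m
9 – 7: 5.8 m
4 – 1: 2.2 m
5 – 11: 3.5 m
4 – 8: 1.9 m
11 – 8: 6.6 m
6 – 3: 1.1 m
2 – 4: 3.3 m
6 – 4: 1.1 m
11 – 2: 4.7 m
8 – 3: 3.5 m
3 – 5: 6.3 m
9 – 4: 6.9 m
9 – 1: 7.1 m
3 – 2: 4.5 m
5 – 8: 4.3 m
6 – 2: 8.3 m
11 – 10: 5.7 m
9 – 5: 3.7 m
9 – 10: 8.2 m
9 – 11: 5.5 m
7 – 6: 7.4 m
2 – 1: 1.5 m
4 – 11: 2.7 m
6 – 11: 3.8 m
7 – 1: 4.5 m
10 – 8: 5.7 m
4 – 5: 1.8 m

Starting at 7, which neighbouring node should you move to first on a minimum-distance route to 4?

1

Candidate routes:
7 → 6 → 4: 7.4+1.1 = 8.5
7 → 1 → 4: 4.5+2.2 = 6.7
Cheapest is 7 → 1 → 4 at 6.7 m.
So from 7 the first move is to 1.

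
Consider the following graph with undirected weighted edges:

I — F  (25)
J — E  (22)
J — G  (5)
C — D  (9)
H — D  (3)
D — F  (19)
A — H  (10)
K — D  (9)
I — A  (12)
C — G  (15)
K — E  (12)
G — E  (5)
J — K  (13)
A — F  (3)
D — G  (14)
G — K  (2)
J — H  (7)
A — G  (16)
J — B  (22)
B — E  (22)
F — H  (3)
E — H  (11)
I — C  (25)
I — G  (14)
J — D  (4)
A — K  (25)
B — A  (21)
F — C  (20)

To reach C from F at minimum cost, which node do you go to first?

H

Compare a few routes:
F–H–D–C: 3+3+9 = 15
F–C: 20 = 20
F–H–J–D–C: 3+7+4+9 = 23
Cheapest is F–H–D–C at 15.
So from F the first move is to H.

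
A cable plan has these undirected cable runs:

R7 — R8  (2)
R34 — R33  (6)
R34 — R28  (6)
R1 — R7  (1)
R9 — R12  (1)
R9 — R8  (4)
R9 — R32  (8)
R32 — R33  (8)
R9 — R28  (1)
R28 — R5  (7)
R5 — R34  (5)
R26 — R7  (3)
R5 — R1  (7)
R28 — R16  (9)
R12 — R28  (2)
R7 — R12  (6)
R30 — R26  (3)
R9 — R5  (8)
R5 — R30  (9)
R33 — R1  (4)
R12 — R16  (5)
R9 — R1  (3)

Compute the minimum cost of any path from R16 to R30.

Compare a few routes:
R16 - R12 - R9 - R8 - R7 - R26 - R30: 5+1+4+2+3+3 = 18
R16 - R12 - R28 - R9 - R1 - R7 - R26 - R30: 5+2+1+3+1+3+3 = 18
R16 - R12 - R7 - R26 - R30: 5+6+3+3 = 17
R16 - R12 - R9 - R1 - R7 - R26 - R30: 5+1+3+1+3+3 = 16
Cheapest is R16 - R12 - R9 - R1 - R7 - R26 - R30 at 16.

16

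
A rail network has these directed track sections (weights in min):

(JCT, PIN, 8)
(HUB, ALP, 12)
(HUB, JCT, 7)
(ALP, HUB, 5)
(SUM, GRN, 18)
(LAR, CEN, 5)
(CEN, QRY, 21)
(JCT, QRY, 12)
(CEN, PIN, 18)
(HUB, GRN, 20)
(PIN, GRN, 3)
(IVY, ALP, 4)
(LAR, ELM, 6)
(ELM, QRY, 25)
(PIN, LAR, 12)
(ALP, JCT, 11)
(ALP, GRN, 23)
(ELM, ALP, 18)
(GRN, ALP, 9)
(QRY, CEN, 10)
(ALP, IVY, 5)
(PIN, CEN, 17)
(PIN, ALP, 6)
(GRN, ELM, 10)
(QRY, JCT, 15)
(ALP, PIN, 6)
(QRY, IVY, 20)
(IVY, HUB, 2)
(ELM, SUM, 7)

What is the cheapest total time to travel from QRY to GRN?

Running Dijkstra from QRY:
QRY: 0
CEN: 10  (via QRY)
JCT: 15  (via QRY)
IVY: 20  (via QRY)
HUB: 22  (via IVY)
PIN: 23  (via JCT)
ALP: 24  (via IVY)
GRN: 26  (via PIN)
Shortest route: QRY → JCT → PIN → GRN = 26 min.

26 min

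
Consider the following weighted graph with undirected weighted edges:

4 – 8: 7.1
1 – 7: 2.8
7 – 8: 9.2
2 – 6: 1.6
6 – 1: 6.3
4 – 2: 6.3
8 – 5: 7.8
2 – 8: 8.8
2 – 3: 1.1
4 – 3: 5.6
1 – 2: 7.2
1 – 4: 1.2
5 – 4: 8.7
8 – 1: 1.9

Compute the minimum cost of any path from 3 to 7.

9.6

Candidate routes:
3 - 2 - 4 - 1 - 7: 1.1+6.3+1.2+2.8 = 11.4
3 - 4 - 1 - 7: 5.6+1.2+2.8 = 9.6
3 - 2 - 1 - 7: 1.1+7.2+2.8 = 11.1
Cheapest is 3 - 4 - 1 - 7 at 9.6.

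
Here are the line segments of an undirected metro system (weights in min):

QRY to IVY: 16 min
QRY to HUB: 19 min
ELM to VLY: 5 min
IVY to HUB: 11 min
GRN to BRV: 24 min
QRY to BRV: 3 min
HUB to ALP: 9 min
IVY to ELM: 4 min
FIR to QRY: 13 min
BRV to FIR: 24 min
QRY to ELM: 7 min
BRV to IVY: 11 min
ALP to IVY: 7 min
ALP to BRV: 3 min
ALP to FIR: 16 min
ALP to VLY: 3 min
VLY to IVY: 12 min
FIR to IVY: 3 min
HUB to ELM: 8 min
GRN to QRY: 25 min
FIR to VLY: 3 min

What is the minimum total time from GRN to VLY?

Candidate routes:
GRN - QRY - BRV - ALP - VLY: 25+3+3+3 = 34
GRN - BRV - ALP - VLY: 24+3+3 = 30
Cheapest is GRN - BRV - ALP - VLY at 30 min.

30 min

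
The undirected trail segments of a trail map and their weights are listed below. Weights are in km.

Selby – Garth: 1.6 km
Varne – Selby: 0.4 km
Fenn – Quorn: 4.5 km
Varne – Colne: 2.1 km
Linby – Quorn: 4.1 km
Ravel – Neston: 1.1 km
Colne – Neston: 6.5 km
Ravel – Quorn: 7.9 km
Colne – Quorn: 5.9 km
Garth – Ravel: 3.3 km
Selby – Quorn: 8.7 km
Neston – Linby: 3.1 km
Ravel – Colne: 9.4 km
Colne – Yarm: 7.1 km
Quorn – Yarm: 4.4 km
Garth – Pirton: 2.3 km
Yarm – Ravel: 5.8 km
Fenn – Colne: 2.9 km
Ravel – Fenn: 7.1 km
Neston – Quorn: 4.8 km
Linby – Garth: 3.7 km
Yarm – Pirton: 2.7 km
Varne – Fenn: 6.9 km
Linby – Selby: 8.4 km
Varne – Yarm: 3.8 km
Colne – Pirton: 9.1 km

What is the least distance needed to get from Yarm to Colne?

5.9 km

Candidate routes:
Yarm → Varne → Colne: 3.8+2.1 = 5.9
Yarm → Pirton → Garth → Selby → Varne → Colne: 2.7+2.3+1.6+0.4+2.1 = 9.1
Yarm → Colne: 7.1 = 7.1
Yarm → Quorn → Colne: 4.4+5.9 = 10.3
The minimum is 5.9 km via Yarm → Varne → Colne.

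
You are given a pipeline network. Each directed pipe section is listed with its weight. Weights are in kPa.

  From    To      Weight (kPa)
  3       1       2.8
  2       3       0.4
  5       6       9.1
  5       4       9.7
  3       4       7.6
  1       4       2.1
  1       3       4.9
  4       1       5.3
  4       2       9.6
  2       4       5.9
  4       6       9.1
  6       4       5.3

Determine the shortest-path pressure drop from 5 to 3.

19.7 kPa

Running Dijkstra from 5:
5: 0
6: 9.1  (via 5)
4: 9.7  (via 5)
1: 15  (via 4)
2: 19.3  (via 4)
3: 19.7  (via 2)
Shortest route: 5 → 4 → 2 → 3 = 19.7 kPa.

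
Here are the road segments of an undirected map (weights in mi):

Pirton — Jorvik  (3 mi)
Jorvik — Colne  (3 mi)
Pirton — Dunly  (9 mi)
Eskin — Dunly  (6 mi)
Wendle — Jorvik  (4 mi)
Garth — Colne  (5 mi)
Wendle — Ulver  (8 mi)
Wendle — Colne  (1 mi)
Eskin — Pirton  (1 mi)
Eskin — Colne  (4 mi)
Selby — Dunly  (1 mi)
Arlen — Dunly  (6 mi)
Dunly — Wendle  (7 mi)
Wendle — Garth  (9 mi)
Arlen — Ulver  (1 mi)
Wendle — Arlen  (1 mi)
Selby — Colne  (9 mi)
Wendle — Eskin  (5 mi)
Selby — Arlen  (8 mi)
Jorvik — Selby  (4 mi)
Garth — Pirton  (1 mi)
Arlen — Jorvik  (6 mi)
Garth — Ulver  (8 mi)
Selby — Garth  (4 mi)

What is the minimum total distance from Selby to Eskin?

Shortest distances from Selby:
Selby: 0
Dunly: 1  (via Selby)
Garth: 4  (via Selby)
Jorvik: 4  (via Selby)
Pirton: 5  (via Garth)
Eskin: 6  (via Pirton)
Shortest route: Selby–Garth–Pirton–Eskin = 6 mi.

6 mi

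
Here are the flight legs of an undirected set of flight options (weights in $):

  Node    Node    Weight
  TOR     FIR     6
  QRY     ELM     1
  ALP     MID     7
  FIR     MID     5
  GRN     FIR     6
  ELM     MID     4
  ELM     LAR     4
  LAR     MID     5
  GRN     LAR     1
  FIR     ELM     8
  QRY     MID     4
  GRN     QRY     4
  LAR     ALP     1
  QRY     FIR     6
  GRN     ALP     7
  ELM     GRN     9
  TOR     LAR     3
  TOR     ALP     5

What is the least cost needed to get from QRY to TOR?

Compare a few routes:
QRY → ELM → LAR → ALP → TOR: 1+4+1+5 = 11
QRY → ELM → LAR → TOR: 1+4+3 = 8
QRY → GRN → LAR → ALP → TOR: 4+1+1+5 = 11
QRY → FIR → TOR: 6+6 = 12
The minimum is $8 via QRY → ELM → LAR → TOR.

$8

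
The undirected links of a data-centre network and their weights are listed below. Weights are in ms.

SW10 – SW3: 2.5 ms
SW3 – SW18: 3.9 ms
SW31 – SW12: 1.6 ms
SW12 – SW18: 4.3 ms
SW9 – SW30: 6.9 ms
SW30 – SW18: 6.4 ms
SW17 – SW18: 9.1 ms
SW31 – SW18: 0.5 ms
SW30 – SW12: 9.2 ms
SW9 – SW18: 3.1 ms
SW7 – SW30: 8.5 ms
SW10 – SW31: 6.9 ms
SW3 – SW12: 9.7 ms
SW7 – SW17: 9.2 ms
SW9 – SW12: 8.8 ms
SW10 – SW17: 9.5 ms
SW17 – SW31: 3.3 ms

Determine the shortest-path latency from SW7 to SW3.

16.9 ms

Running Dijkstra from SW7:
SW7: 0
SW30: 8.5  (via SW7)
SW17: 9.2  (via SW7)
SW31: 12.5  (via SW17)
SW18: 13  (via SW31)
SW12: 14.1  (via SW31)
SW9: 15.4  (via SW30)
SW3: 16.9  (via SW18)
Shortest route: SW7 → SW17 → SW31 → SW18 → SW3 = 16.9 ms.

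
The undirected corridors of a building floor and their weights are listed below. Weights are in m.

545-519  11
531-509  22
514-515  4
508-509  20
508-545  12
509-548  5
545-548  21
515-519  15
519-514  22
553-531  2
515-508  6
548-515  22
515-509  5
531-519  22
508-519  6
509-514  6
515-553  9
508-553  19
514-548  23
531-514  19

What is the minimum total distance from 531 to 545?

29 m

Enumerating some paths:
531 - 553 - 515 - 508 - 545: 2+9+6+12 = 29
531 - 553 - 508 - 545: 2+19+12 = 33
The minimum is 29 m via 531 - 553 - 515 - 508 - 545.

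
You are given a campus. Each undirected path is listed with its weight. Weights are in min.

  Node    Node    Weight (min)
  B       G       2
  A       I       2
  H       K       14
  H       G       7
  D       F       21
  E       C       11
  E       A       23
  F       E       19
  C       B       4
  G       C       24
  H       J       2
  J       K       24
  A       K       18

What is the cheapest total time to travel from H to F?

43 min

Enumerating some paths:
H - G - C - E - F: 7+24+11+19 = 61
H - G - B - C - E - F: 7+2+4+11+19 = 43
The minimum is 43 min via H - G - B - C - E - F.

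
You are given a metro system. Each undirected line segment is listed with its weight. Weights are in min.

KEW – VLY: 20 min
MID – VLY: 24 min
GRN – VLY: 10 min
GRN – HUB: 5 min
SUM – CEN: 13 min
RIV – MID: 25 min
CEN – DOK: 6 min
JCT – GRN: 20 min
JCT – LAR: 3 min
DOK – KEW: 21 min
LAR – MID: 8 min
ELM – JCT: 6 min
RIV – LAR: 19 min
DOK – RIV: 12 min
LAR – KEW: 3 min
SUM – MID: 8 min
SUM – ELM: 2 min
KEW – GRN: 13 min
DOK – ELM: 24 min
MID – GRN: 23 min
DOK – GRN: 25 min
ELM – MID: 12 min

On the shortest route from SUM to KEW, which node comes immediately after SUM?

ELM

Candidate routes:
SUM - ELM - MID - LAR - KEW: 2+12+8+3 = 25
SUM - MID - LAR - KEW: 8+8+3 = 19
SUM - ELM - JCT - LAR - KEW: 2+6+3+3 = 14
Cheapest is SUM - ELM - JCT - LAR - KEW at 14 min.
So from SUM the first move is to ELM.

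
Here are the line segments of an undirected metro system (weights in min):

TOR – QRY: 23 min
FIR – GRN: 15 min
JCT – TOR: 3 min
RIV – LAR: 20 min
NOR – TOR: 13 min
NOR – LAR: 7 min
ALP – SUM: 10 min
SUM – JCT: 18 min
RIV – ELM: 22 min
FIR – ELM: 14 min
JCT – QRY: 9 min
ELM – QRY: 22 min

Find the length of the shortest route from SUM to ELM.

49 min

Enumerating some paths:
SUM–JCT–QRY–ELM: 18+9+22 = 49
SUM–JCT–TOR–NOR–LAR–RIV–ELM: 18+3+13+7+20+22 = 83
SUM–JCT–TOR–QRY–ELM: 18+3+23+22 = 66
The minimum is 49 min via SUM–JCT–QRY–ELM.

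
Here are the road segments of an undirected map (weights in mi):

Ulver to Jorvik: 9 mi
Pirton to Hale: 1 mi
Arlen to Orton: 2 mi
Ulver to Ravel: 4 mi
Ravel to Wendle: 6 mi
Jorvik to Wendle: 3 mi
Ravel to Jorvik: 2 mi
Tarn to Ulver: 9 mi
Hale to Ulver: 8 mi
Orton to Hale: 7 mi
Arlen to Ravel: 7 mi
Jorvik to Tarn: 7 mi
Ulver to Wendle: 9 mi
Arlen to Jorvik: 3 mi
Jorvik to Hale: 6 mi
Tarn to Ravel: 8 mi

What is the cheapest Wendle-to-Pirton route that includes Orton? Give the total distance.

16 mi

Best Wendle to Orton: Wendle–Jorvik–Arlen–Orton costing 8
Best Orton to Pirton: Orton–Hale–Pirton costing 8
Total via Orton: 8 + 8 = 16 mi.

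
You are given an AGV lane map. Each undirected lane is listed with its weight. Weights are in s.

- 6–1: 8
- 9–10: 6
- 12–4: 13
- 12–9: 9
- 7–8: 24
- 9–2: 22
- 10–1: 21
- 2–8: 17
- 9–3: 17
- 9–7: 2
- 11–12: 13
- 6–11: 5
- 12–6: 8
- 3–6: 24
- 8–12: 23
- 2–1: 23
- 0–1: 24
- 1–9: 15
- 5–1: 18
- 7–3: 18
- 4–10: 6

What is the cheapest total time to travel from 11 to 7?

Running Dijkstra from 11:
11: 0
6: 5  (via 11)
1: 13  (via 6)
12: 13  (via 11)
9: 22  (via 12)
7: 24  (via 9)
Shortest route: 11–12–9–7 = 24 s.

24 s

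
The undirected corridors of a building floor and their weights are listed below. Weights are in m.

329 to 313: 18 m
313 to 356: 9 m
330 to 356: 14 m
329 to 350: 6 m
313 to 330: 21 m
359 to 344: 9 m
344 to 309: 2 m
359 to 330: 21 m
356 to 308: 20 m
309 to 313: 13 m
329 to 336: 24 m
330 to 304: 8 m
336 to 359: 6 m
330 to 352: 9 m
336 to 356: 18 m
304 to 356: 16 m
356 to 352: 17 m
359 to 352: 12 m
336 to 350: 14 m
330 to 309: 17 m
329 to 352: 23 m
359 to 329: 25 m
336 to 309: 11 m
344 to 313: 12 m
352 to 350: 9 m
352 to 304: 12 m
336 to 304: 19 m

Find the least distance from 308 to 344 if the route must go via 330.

Best 308 to 330: 308 → 356 → 330 costing 34
Best 330 to 344: 330 → 309 → 344 costing 19
Total via 330: 34 + 19 = 53 m.

53 m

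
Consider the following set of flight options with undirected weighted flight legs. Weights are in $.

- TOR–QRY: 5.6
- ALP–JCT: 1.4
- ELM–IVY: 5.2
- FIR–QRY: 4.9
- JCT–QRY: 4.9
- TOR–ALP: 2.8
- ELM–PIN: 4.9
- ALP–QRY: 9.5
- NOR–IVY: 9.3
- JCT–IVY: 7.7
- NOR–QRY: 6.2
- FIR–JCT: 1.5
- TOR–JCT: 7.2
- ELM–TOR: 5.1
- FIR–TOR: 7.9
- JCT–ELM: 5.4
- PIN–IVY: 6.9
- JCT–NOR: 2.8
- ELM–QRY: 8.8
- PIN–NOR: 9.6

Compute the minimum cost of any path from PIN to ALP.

$11.7

Running Dijkstra from PIN:
PIN: 0
ELM: 4.9  (via PIN)
IVY: 6.9  (via PIN)
NOR: 9.6  (via PIN)
TOR: 10  (via ELM)
JCT: 10.3  (via ELM)
ALP: 11.7  (via JCT)
Shortest route: PIN → ELM → JCT → ALP = $11.7.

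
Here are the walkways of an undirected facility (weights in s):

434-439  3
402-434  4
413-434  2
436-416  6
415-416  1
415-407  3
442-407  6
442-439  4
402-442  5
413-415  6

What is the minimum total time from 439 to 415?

Running Dijkstra from 439:
439: 0
434: 3  (via 439)
442: 4  (via 439)
413: 5  (via 434)
402: 7  (via 434)
407: 10  (via 442)
415: 11  (via 413)
Shortest route: 439 → 434 → 413 → 415 = 11 s.

11 s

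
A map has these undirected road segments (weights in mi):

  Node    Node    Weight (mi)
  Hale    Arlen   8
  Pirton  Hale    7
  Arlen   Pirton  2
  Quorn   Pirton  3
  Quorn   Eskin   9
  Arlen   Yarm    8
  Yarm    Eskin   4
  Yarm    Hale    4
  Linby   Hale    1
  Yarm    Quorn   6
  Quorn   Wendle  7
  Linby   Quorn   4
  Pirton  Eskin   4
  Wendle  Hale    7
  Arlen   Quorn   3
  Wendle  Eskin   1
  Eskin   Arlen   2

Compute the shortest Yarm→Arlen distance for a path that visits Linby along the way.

12 mi

Best Yarm to Linby: Yarm–Hale–Linby costing 5
Shortest Linby→Arlen: Linby–Quorn–Arlen = 7
Total via Linby: 5 + 7 = 12 mi.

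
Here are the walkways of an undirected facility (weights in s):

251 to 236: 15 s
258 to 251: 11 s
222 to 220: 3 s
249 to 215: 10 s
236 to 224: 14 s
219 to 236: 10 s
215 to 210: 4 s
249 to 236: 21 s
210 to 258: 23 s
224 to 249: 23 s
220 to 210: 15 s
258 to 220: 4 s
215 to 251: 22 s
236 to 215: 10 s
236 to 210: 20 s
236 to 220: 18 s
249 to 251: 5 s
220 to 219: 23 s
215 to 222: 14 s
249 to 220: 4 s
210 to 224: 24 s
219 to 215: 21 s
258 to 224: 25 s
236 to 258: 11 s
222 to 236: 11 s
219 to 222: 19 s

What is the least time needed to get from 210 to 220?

Candidate routes:
210 → 220: 15 = 15
210 → 215 → 249 → 220: 4+10+4 = 18
Cheapest is 210 → 220 at 15 s.

15 s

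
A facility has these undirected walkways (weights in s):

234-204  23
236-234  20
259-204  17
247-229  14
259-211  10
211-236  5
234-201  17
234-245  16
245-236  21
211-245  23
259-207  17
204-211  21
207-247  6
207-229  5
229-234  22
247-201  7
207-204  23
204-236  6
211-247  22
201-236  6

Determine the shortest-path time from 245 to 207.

Shortest distances from 245:
245: 0
234: 16  (via 245)
236: 21  (via 245)
211: 23  (via 245)
204: 27  (via 236)
201: 27  (via 236)
259: 33  (via 211)
247: 34  (via 201)
229: 38  (via 234)
207: 40  (via 247)
Shortest route: 245–236–201–247–207 = 40 s.

40 s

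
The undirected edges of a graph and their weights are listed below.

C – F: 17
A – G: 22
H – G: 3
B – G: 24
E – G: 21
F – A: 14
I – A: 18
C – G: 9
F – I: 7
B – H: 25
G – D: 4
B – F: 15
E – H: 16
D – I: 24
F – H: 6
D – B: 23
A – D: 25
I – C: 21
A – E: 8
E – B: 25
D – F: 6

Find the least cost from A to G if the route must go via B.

53

Best A to B: A → F → B costing 29
Shortest B→G: B → G = 24
Total via B: 29 + 24 = 53.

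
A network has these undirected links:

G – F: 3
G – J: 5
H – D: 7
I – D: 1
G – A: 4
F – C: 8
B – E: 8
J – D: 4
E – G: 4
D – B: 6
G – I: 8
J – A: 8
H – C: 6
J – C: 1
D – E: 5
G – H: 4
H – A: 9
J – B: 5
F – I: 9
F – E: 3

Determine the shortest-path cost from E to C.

Compare a few routes:
E–F–C: 3+8 = 11
E–G–J–C: 4+5+1 = 10
Cheapest is E–G–J–C at 10.

10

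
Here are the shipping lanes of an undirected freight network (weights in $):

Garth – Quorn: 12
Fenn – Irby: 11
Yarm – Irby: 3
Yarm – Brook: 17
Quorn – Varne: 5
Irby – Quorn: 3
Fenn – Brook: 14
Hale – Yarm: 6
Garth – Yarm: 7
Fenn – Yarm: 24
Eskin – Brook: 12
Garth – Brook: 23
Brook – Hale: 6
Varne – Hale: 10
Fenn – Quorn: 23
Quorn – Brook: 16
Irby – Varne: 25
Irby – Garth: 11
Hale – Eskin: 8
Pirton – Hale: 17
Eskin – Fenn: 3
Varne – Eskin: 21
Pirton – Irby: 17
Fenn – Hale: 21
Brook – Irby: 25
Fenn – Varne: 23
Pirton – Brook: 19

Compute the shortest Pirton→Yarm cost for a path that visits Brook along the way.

$31

Shortest Pirton→Brook: Pirton–Brook = 19
Best Brook to Yarm: Brook–Hale–Yarm costing 12
Total via Brook: 19 + 12 = $31.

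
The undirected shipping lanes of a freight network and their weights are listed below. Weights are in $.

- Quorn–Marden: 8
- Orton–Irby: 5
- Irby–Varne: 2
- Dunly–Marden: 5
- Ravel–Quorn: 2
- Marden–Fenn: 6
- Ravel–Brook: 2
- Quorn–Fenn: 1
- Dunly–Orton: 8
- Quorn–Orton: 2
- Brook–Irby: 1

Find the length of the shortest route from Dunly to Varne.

$15

Candidate routes:
Dunly - Orton - Quorn - Ravel - Brook - Irby - Varne: 8+2+2+2+1+2 = 17
Dunly - Marden - Fenn - Quorn - Ravel - Brook - Irby - Varne: 5+6+1+2+2+1+2 = 19
Dunly - Orton - Irby - Varne: 8+5+2 = 15
Cheapest is Dunly - Orton - Irby - Varne at $15.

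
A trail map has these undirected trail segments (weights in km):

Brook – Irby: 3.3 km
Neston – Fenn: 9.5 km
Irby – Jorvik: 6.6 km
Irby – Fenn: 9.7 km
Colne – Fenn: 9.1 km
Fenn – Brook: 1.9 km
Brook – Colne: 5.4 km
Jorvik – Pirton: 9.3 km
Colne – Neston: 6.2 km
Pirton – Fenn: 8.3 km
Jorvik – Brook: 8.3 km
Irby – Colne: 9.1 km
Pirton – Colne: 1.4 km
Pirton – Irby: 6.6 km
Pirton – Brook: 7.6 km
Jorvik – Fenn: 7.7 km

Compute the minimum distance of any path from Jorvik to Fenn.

Candidate routes:
Jorvik–Irby–Brook–Fenn: 6.6+3.3+1.9 = 11.8
Jorvik–Irby–Fenn: 6.6+9.7 = 16.3
Jorvik–Brook–Fenn: 8.3+1.9 = 10.2
Jorvik–Fenn: 7.7 = 7.7
The minimum is 7.7 km via Jorvik–Fenn.

7.7 km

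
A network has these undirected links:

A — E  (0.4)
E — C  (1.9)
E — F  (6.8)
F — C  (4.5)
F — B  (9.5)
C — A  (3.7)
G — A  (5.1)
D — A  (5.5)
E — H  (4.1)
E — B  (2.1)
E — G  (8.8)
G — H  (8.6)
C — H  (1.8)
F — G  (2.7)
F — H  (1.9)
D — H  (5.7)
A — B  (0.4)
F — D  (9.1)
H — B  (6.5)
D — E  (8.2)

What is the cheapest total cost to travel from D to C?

Candidate routes:
D → H → C: 5.7+1.8 = 7.5
D → A → C: 5.5+3.7 = 9.2
D → A → B → E → C: 5.5+0.4+2.1+1.9 = 9.9
D → A → E → C: 5.5+0.4+1.9 = 7.8
The minimum is 7.5 via D → H → C.

7.5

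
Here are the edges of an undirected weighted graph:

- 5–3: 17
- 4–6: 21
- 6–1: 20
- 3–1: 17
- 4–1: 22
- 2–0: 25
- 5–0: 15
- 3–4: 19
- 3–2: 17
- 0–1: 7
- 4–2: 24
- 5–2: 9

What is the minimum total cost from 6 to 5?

Compare a few routes:
6–1–0–5: 20+7+15 = 42
6–1–3–5: 20+17+17 = 54
The minimum is 42 via 6–1–0–5.

42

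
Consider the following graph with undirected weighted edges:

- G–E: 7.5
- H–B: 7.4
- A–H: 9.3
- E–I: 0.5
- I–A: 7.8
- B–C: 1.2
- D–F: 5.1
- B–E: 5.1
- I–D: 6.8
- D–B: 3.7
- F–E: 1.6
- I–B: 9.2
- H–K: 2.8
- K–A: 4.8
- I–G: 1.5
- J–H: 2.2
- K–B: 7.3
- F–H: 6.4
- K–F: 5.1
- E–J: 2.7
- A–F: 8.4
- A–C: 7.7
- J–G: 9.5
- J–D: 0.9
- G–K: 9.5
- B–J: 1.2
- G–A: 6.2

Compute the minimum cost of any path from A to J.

Settle nodes by increasing distance from A:
A: 0
K: 4.8  (via A)
G: 6.2  (via A)
H: 7.6  (via K)
C: 7.7  (via A)
I: 7.7  (via G)
E: 8.2  (via I)
F: 8.4  (via A)
B: 8.9  (via C)
J: 9.8  (via H)
Shortest route: A → K → H → J = 9.8.

9.8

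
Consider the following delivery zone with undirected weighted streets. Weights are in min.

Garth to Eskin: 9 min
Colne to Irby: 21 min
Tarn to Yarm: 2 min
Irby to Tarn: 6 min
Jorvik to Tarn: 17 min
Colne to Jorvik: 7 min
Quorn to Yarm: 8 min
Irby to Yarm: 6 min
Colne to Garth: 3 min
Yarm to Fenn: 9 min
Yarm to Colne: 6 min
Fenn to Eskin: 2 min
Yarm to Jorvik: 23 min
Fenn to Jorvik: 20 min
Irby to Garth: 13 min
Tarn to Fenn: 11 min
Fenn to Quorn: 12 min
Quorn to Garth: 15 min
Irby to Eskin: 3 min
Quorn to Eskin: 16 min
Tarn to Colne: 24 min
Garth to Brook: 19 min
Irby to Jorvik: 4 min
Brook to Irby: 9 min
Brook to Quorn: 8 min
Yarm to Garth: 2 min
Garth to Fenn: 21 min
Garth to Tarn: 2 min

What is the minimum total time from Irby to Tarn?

Candidate routes:
Irby → Tarn: 6 = 6
Irby → Yarm → Garth → Tarn: 6+2+2 = 10
Irby → Yarm → Tarn: 6+2 = 8
Cheapest is Irby → Tarn at 6 min.

6 min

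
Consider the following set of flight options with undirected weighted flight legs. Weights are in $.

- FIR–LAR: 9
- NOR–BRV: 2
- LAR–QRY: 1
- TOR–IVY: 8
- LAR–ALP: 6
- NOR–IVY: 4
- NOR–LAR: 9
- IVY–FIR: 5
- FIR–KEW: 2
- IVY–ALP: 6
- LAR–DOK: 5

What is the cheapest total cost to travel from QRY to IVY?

Shortest distances from QRY:
QRY: 0
LAR: 1  (via QRY)
DOK: 6  (via LAR)
ALP: 7  (via LAR)
NOR: 10  (via LAR)
FIR: 10  (via LAR)
BRV: 12  (via NOR)
KEW: 12  (via FIR)
IVY: 13  (via ALP)
Shortest route: QRY → LAR → ALP → IVY = $13.

$13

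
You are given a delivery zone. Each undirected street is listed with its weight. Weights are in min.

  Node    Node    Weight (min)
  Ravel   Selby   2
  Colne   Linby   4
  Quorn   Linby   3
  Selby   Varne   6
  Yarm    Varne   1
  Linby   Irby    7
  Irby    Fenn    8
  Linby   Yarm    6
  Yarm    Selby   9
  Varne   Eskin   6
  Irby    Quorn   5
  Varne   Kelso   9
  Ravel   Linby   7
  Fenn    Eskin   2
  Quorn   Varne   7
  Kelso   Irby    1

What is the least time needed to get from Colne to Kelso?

Candidate routes:
Colne - Linby - Quorn - Irby - Kelso: 4+3+5+1 = 13
Colne - Linby - Irby - Kelso: 4+7+1 = 12
Cheapest is Colne - Linby - Irby - Kelso at 12 min.

12 min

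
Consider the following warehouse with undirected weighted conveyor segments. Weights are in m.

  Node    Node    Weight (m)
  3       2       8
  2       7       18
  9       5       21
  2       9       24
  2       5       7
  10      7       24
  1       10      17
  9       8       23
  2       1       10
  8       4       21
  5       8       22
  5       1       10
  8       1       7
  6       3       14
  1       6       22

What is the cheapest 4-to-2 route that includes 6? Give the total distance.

Best 4 to 6: 4 → 8 → 1 → 6 costing 50
Best 6 to 2: 6 → 3 → 2 costing 22
Total via 6: 50 + 22 = 72 m.

72 m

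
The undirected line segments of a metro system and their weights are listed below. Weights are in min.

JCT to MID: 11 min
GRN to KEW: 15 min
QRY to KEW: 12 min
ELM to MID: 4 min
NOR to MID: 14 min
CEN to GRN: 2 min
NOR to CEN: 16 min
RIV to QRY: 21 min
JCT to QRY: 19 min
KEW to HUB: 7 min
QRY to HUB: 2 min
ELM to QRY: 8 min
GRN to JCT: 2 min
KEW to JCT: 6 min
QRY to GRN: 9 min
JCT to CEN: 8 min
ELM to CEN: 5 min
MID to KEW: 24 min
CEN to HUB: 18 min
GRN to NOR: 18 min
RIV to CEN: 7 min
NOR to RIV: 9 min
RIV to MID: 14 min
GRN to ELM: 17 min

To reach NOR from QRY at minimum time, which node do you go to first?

ELM

Enumerating some paths:
QRY–ELM–MID–NOR: 8+4+14 = 26
QRY–GRN–NOR: 9+18 = 27
The minimum is 26 min via QRY–ELM–MID–NOR.
So from QRY the first move is to ELM.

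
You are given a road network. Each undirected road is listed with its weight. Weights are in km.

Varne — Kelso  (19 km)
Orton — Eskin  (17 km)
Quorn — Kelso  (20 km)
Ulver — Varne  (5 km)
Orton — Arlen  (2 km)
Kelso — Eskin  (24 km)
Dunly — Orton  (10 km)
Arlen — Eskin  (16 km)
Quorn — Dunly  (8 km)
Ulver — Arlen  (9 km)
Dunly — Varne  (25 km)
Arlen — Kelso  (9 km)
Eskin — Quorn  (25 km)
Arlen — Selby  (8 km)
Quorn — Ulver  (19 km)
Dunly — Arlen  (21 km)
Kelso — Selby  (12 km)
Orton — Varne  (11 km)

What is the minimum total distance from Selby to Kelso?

12 km

Running Dijkstra from Selby:
Selby: 0
Arlen: 8  (via Selby)
Orton: 10  (via Arlen)
Kelso: 12  (via Selby)
Shortest route: Selby → Kelso = 12 km.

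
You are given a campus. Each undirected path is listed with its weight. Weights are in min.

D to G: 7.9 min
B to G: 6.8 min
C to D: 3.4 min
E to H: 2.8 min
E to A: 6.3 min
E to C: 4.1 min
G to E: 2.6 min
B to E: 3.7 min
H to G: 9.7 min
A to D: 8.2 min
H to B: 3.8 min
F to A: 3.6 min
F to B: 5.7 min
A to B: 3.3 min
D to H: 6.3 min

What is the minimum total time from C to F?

Enumerating some paths:
C - E - B - F: 4.1+3.7+5.7 = 13.5
C - E - A - F: 4.1+6.3+3.6 = 14
The minimum is 13.5 min via C - E - B - F.

13.5 min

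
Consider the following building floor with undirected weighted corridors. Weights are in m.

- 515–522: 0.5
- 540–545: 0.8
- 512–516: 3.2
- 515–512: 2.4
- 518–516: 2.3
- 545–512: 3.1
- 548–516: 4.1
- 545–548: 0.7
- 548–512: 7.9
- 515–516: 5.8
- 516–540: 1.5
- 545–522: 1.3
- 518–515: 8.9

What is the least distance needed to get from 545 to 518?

4.6 m

Compare a few routes:
545 → 540 → 516 → 518: 0.8+1.5+2.3 = 4.6
545 → 548 → 516 → 518: 0.7+4.1+2.3 = 7.1
Cheapest is 545 → 540 → 516 → 518 at 4.6 m.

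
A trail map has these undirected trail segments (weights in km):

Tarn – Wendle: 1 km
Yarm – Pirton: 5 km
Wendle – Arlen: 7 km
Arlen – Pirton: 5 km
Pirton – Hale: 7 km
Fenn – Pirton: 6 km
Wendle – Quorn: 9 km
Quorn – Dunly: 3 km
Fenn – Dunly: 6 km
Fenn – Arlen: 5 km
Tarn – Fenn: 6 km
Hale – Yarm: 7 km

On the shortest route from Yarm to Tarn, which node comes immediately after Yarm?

Enumerating some paths:
Yarm → Pirton → Fenn → Tarn: 5+6+6 = 17
Yarm → Pirton → Arlen → Fenn → Tarn: 5+5+5+6 = 21
Yarm → Pirton → Arlen → Wendle → Tarn: 5+5+7+1 = 18
Yarm → Pirton → Fenn → Arlen → Wendle → Tarn: 5+6+5+7+1 = 24
Cheapest is Yarm → Pirton → Fenn → Tarn at 17 km.
So from Yarm the first move is to Pirton.

Pirton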